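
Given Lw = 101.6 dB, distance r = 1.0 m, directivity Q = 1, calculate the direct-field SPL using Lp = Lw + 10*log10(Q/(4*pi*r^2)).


4*pi*r^2 = 4*pi*1.0^2 = 12.5664 m^2
Q / (4*pi*r^2) = 1 / 12.5664 = 0.0795773
Lp = 101.6 + 10*log10(0.0795773) = 90.608 dB


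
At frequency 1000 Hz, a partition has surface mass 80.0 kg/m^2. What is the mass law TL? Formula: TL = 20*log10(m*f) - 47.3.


m * f = 80.0 * 1000 = 80000
20*log10(80000) = 98.0618 dB
TL = 98.0618 - 47.3 = 50.762 dB


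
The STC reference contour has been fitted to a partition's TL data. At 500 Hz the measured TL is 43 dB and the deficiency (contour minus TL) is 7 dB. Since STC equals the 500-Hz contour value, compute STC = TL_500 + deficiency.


By ASTM E413, STC = value of the fitted reference contour at 500 Hz.
Contour value at 500 Hz = TL_500 + deficiency = 43 + 7 = 50
STC = 50


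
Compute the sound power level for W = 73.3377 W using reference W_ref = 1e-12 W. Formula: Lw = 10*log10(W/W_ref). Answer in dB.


W / W_ref = 73.3377 / 1e-12 = 7.33377e+13
Lw = 10 * log10(7.33377e+13) = 138.65 dB


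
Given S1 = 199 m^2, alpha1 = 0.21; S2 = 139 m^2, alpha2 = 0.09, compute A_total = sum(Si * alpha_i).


199 * 0.21 = 41.79
139 * 0.09 = 12.51
A_total = 41.79 + 12.51 = 54.3 m^2


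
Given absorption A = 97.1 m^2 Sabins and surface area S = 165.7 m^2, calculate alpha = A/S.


Absorption coefficient = absorbed power / incident power
alpha = A / S = 97.1 / 165.7 = 0.586


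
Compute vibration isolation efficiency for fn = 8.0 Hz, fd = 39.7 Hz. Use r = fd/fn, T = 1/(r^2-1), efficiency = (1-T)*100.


r = 39.7 / 8.0 = 4.9625
r^2 - 1 = 4.9625^2 - 1 = 23.6264
T = 1/23.6264 = 0.0423255
Efficiency = (1 - 0.0423255)*100 = 95.767 %


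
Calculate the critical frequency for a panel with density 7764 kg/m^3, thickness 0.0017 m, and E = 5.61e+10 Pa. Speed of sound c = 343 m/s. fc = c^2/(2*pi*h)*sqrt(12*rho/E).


12*rho/E = 12*7764/5.61e+10 = 1.66075e-06
sqrt(12*rho/E) = sqrt(1.66075e-06) = 0.0012887
c^2/(2*pi*h) = 343^2/(2*pi*0.0017) = 1.10144e+07
fc = 1.10144e+07 * 0.0012887 = 14194 Hz


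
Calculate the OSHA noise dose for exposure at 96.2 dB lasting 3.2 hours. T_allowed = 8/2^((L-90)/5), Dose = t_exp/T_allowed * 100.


T_allowed = 8 / 2^((96.2 - 90)/5) = 3.38698 hr
Dose = 3.2 / 3.38698 * 100 = 94.479 %


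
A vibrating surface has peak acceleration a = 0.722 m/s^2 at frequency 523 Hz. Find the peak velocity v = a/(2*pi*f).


omega = 2*pi*f = 2*pi*523 = 3286.11 rad/s
v = a / omega = 0.722 / 3286.11 = 0.00021971 m/s


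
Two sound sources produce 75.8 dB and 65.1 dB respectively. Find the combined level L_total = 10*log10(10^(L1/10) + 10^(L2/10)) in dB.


10^(75.8/10) = 3.80189e+07
10^(65.1/10) = 3.23594e+06
Sum = 3.80189e+07 + 3.23594e+06 = 4.12548e+07
L_total = 10*log10(4.12548e+07) = 76.155 dB


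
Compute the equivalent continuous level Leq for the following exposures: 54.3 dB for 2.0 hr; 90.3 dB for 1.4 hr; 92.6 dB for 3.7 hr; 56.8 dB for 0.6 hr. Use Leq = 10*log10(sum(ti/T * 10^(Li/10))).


T_total = 2.0 + 1.4 + 3.7 + 0.6 = 7.7 hr
(2.0/7.7) * 10^(54.3/10) = 69910
(1.4/7.7) * 10^(90.3/10) = 1.94822e+08
(3.7/7.7) * 10^(92.6/10) = 8.74402e+08
(0.6/7.7) * 10^(56.8/10) = 37295.9
Sum = 69910 + 1.94822e+08 + 8.74402e+08 + 37295.9 = 1.06933e+09
Leq = 10*log10(1.06933e+09) = 90.291 dB


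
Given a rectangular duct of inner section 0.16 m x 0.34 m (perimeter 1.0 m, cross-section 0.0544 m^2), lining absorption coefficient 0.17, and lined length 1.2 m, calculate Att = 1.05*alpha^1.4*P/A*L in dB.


alpha^1.4 = 0.17^1.4 = 0.0836813
Attenuation rate = 1.05 * alpha^1.4 * P / A
= 1.05 * 0.0836813 * 1.0 / 0.0544 = 1.61517 dB/m
Total Att = 1.61517 * 1.2 = 1.9382 dB


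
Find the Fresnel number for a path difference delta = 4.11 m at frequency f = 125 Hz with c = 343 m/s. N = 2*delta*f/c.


N = 2*delta*f/c = 2*delta/lambda, where lambda = c/f
lambda = 343 / 125 = 2.744 m
N = 2 * 4.11 / 2.744 = 2.9956


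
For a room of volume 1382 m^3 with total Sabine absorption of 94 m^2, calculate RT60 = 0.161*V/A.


RT60 = 0.161 * 1382 / 94 = 2.367 s


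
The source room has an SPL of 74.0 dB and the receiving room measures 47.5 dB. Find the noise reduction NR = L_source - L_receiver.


NR = L_source - L_receiver (difference between source and receiving room levels)
NR = 74.0 - 47.5 = 26.5 dB


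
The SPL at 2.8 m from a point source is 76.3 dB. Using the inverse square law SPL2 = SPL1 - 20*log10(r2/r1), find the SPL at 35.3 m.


r2/r1 = 35.3/2.8 = 12.6071
Correction = 20*log10(12.6071) = 22.0123 dB
SPL2 = 76.3 - 22.0123 = 54.288 dB


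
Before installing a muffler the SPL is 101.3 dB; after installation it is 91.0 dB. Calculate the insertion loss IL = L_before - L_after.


Insertion loss = SPL without muffler - SPL with muffler
IL = 101.3 - 91.0 = 10.3 dB


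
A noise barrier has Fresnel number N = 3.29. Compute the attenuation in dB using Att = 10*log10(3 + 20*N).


3 + 20*N = 3 + 20*3.29 = 68.8
Att = 10*log10(68.8) = 18.376 dB


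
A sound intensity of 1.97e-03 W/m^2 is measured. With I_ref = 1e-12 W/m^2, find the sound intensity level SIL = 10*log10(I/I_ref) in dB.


I / I_ref = 1.97e-03 / 1e-12 = 1.97e+09
SIL = 10 * log10(1.97e+09) = 92.945 dB


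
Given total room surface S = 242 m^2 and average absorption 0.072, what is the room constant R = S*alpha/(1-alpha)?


R = 242 * 0.072 / (1 - 0.072) = 18.776 m^2


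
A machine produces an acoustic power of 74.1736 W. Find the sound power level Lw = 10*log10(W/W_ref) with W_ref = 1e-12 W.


W / W_ref = 74.1736 / 1e-12 = 7.41736e+13
Lw = 10 * log10(7.41736e+13) = 138.7 dB


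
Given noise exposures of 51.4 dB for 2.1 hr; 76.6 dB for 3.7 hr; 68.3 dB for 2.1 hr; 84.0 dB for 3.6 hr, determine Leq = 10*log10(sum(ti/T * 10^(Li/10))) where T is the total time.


T_total = 2.1 + 3.7 + 2.1 + 3.6 = 11.5 hr
(2.1/11.5) * 10^(51.4/10) = 25207
(3.7/11.5) * 10^(76.6/10) = 1.47063e+07
(2.1/11.5) * 10^(68.3/10) = 1.23459e+06
(3.6/11.5) * 10^(84.0/10) = 7.8633e+07
Sum = 25207 + 1.47063e+07 + 1.23459e+06 + 7.8633e+07 = 9.45991e+07
Leq = 10*log10(9.45991e+07) = 79.759 dB


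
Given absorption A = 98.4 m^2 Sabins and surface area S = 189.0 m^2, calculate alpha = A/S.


Absorption coefficient = absorbed power / incident power
alpha = A / S = 98.4 / 189.0 = 0.52063


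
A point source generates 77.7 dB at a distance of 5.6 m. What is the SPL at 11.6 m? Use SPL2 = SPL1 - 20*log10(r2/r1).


r2/r1 = 11.6/5.6 = 2.07143
Correction = 20*log10(2.07143) = 6.32541 dB
SPL2 = 77.7 - 6.32541 = 71.375 dB


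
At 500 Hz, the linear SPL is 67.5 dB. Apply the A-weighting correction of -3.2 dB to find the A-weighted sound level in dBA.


A-weighting table: 500 Hz -> -3.2 dB correction
SPL_A = SPL + correction = 67.5 + (-3.2) = 64.3 dBA


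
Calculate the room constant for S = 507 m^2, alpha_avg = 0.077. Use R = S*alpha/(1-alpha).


R = 507 * 0.077 / (1 - 0.077) = 42.296 m^2


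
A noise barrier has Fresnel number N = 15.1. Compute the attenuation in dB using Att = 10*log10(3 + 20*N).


3 + 20*N = 3 + 20*15.1 = 305
Att = 10*log10(305) = 24.843 dB


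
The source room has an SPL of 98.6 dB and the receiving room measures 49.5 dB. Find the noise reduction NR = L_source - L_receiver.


NR = L_source - L_receiver (difference between source and receiving room levels)
NR = 98.6 - 49.5 = 49.1 dB


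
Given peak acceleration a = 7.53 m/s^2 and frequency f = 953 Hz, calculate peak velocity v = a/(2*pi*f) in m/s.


omega = 2*pi*f = 2*pi*953 = 5987.88 rad/s
v = a / omega = 7.53 / 5987.88 = 0.0012575 m/s


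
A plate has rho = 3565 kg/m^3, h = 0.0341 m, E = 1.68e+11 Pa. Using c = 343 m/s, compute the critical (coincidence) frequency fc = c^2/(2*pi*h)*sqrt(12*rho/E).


12*rho/E = 12*3565/1.68e+11 = 2.54643e-07
sqrt(12*rho/E) = sqrt(2.54643e-07) = 0.000504622
c^2/(2*pi*h) = 343^2/(2*pi*0.0341) = 549103
fc = 549103 * 0.000504622 = 277.09 Hz


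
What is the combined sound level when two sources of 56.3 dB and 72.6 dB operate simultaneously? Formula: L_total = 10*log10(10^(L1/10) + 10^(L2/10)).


10^(56.3/10) = 426580
10^(72.6/10) = 1.8197e+07
Sum = 426580 + 1.8197e+07 = 1.86236e+07
L_total = 10*log10(1.86236e+07) = 72.701 dB


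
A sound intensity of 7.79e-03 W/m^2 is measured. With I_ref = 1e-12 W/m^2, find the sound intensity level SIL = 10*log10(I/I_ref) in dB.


I / I_ref = 7.79e-03 / 1e-12 = 7.79e+09
SIL = 10 * log10(7.79e+09) = 98.915 dB


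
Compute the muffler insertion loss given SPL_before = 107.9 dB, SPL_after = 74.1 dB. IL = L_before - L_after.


Insertion loss = SPL without muffler - SPL with muffler
IL = 107.9 - 74.1 = 33.8 dB


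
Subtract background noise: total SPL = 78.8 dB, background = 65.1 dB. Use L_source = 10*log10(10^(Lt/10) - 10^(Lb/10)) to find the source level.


10^(78.8/10) = 7.58578e+07
10^(65.1/10) = 3.23594e+06
Difference = 7.58578e+07 - 3.23594e+06 = 7.26219e+07
L_source = 10*log10(7.26219e+07) = 78.611 dB


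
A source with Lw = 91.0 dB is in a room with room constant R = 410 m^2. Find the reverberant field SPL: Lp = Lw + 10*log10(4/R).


4/R = 4/410 = 0.0097561
Lp = 91.0 + 10*log10(0.0097561) = 70.893 dB


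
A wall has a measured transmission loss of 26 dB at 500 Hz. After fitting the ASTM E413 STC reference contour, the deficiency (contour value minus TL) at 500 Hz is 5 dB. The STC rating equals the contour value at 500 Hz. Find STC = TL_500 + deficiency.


By ASTM E413, STC = value of the fitted reference contour at 500 Hz.
Contour value at 500 Hz = TL_500 + deficiency = 26 + 5 = 31
STC = 31


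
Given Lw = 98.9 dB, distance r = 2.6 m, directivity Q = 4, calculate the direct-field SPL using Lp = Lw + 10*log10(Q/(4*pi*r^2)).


4*pi*r^2 = 4*pi*2.6^2 = 84.9487 m^2
Q / (4*pi*r^2) = 4 / 84.9487 = 0.0470872
Lp = 98.9 + 10*log10(0.0470872) = 85.629 dB


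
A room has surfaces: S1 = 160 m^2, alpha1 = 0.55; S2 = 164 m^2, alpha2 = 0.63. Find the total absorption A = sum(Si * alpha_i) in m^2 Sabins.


160 * 0.55 = 88
164 * 0.63 = 103.32
A_total = 88 + 103.32 = 191.32 m^2


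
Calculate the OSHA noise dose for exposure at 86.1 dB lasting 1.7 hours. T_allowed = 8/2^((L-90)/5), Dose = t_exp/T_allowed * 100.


T_allowed = 8 / 2^((86.1 - 90)/5) = 13.737 hr
Dose = 1.7 / 13.737 * 100 = 12.375 %


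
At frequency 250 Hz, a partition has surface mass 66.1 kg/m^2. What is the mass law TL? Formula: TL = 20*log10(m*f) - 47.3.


m * f = 66.1 * 250 = 16525
20*log10(16525) = 84.3628 dB
TL = 84.3628 - 47.3 = 37.063 dB


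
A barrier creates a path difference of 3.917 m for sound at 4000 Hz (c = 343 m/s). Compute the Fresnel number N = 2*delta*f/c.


N = 2*delta*f/c = 2*delta/lambda, where lambda = c/f
lambda = 343 / 4000 = 0.08575 m
N = 2 * 3.917 / 0.08575 = 91.359


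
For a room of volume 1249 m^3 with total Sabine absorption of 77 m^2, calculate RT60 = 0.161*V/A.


RT60 = 0.161 * 1249 / 77 = 2.6115 s


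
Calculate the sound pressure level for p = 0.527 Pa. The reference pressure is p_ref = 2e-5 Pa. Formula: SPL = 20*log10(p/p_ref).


p / p_ref = 0.527 / 2e-5 = 26350
SPL = 20 * log10(26350) = 88.416 dB


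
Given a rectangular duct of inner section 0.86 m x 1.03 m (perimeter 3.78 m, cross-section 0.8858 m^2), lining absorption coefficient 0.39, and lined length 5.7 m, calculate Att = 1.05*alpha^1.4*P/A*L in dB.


alpha^1.4 = 0.39^1.4 = 0.267603
Attenuation rate = 1.05 * alpha^1.4 * P / A
= 1.05 * 0.267603 * 3.78 / 0.8858 = 1.19905 dB/m
Total Att = 1.19905 * 5.7 = 6.8346 dB


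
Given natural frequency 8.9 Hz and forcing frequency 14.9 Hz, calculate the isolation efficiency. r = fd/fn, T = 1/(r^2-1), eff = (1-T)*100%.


r = 14.9 / 8.9 = 1.67416
r^2 - 1 = 1.67416^2 - 1 = 1.80281
T = 1/1.80281 = 0.55469
Efficiency = (1 - 0.55469)*100 = 44.531 %


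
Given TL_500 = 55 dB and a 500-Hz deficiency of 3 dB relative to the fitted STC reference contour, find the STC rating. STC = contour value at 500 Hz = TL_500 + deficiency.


By ASTM E413, STC = value of the fitted reference contour at 500 Hz.
Contour value at 500 Hz = TL_500 + deficiency = 55 + 3 = 58
STC = 58


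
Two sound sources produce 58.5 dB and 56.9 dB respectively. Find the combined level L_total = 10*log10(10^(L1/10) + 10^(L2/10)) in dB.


10^(58.5/10) = 707946
10^(56.9/10) = 489779
Sum = 707946 + 489779 = 1.19772e+06
L_total = 10*log10(1.19772e+06) = 60.784 dB


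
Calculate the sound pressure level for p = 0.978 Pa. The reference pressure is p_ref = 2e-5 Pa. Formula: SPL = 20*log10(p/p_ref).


p / p_ref = 0.978 / 2e-5 = 48900
SPL = 20 * log10(48900) = 93.786 dB


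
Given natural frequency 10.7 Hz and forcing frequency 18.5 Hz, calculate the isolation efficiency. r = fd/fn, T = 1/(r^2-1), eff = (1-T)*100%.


r = 18.5 / 10.7 = 1.72897
r^2 - 1 = 1.72897^2 - 1 = 1.98934
T = 1/1.98934 = 0.502679
Efficiency = (1 - 0.502679)*100 = 49.732 %


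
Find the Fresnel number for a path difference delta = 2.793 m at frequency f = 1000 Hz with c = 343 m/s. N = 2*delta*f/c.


N = 2*delta*f/c = 2*delta/lambda, where lambda = c/f
lambda = 343 / 1000 = 0.343 m
N = 2 * 2.793 / 0.343 = 16.286


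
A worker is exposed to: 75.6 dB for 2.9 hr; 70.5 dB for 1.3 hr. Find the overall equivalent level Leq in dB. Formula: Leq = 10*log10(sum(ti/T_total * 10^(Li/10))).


T_total = 2.9 + 1.3 = 4.2 hr
(2.9/4.2) * 10^(75.6/10) = 2.50697e+07
(1.3/4.2) * 10^(70.5/10) = 3.47291e+06
Sum = 2.50697e+07 + 3.47291e+06 = 2.85426e+07
Leq = 10*log10(2.85426e+07) = 74.555 dB


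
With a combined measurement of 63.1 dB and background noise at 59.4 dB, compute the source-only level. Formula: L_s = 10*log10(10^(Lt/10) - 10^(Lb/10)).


10^(63.1/10) = 2.04174e+06
10^(59.4/10) = 870964
Difference = 2.04174e+06 - 870964 = 1.17078e+06
L_source = 10*log10(1.17078e+06) = 60.685 dB


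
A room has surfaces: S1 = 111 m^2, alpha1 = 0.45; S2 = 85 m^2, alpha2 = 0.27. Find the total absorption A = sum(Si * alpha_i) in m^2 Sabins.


111 * 0.45 = 49.95
85 * 0.27 = 22.95
A_total = 49.95 + 22.95 = 72.9 m^2


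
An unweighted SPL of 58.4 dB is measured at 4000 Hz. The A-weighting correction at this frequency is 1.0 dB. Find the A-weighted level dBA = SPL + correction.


A-weighting table: 4000 Hz -> 1.0 dB correction
SPL_A = SPL + correction = 58.4 + (1.0) = 59.4 dBA


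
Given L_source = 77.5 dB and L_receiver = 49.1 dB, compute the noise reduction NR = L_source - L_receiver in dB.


NR = L_source - L_receiver (difference between source and receiving room levels)
NR = 77.5 - 49.1 = 28.4 dB


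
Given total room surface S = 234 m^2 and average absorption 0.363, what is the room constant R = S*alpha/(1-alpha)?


R = 234 * 0.363 / (1 - 0.363) = 133.35 m^2


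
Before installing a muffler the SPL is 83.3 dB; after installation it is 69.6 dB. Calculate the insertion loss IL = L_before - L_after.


Insertion loss = SPL without muffler - SPL with muffler
IL = 83.3 - 69.6 = 13.7 dB


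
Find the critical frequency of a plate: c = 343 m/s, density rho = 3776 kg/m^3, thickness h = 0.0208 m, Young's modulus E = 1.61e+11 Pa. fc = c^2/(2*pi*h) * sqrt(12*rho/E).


12*rho/E = 12*3776/1.61e+11 = 2.81441e-07
sqrt(12*rho/E) = sqrt(2.81441e-07) = 0.00053051
c^2/(2*pi*h) = 343^2/(2*pi*0.0208) = 900212
fc = 900212 * 0.00053051 = 477.57 Hz


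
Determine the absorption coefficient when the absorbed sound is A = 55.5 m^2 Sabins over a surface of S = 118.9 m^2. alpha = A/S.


Absorption coefficient = absorbed power / incident power
alpha = A / S = 55.5 / 118.9 = 0.46678


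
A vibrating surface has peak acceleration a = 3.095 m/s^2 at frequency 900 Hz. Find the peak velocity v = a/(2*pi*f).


omega = 2*pi*f = 2*pi*900 = 5654.87 rad/s
v = a / omega = 3.095 / 5654.87 = 0.00054732 m/s


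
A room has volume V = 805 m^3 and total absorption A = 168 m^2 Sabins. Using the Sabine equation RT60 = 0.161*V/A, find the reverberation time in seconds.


RT60 = 0.161 * 805 / 168 = 0.77146 s


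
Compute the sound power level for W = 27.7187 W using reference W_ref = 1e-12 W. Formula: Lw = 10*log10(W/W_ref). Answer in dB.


W / W_ref = 27.7187 / 1e-12 = 2.77187e+13
Lw = 10 * log10(2.77187e+13) = 134.43 dB


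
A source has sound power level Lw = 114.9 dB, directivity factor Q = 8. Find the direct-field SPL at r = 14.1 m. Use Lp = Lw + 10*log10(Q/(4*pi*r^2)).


4*pi*r^2 = 4*pi*14.1^2 = 2498.32 m^2
Q / (4*pi*r^2) = 8 / 2498.32 = 0.00320215
Lp = 114.9 + 10*log10(0.00320215) = 89.954 dB


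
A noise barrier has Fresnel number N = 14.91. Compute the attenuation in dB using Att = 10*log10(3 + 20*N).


3 + 20*N = 3 + 20*14.91 = 301.2
Att = 10*log10(301.2) = 24.789 dB


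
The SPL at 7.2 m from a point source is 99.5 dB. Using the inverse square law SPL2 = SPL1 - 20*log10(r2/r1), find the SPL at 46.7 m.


r2/r1 = 46.7/7.2 = 6.48611
Correction = 20*log10(6.48611) = 16.2397 dB
SPL2 = 99.5 - 16.2397 = 83.26 dB


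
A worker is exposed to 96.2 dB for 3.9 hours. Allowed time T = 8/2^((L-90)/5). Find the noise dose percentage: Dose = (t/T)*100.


T_allowed = 8 / 2^((96.2 - 90)/5) = 3.38698 hr
Dose = 3.9 / 3.38698 * 100 = 115.15 %


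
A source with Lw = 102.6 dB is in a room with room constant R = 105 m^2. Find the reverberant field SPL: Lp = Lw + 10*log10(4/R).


4/R = 4/105 = 0.0380952
Lp = 102.6 + 10*log10(0.0380952) = 88.409 dB


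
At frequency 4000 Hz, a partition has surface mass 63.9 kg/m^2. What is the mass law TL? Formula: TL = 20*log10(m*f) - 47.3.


m * f = 63.9 * 4000 = 255600
20*log10(255600) = 108.151 dB
TL = 108.151 - 47.3 = 60.851 dB


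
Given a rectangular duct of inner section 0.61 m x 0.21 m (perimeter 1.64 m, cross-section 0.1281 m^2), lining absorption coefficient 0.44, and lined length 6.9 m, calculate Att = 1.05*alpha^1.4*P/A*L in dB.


alpha^1.4 = 0.44^1.4 = 0.316835
Attenuation rate = 1.05 * alpha^1.4 * P / A
= 1.05 * 0.316835 * 1.64 / 0.1281 = 4.25909 dB/m
Total Att = 4.25909 * 6.9 = 29.388 dB


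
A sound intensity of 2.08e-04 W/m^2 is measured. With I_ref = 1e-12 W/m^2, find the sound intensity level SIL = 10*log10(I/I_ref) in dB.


I / I_ref = 2.08e-04 / 1e-12 = 2.08e+08
SIL = 10 * log10(2.08e+08) = 83.181 dB


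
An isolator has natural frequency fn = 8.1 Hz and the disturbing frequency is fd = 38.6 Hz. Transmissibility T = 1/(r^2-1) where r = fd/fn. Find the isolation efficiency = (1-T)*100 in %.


r = 38.6 / 8.1 = 4.76543
r^2 - 1 = 4.76543^2 - 1 = 21.7093
T = 1/21.7093 = 0.0460632
Efficiency = (1 - 0.0460632)*100 = 95.394 %


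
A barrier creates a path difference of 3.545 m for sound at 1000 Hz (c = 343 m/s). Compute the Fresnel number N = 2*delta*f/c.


N = 2*delta*f/c = 2*delta/lambda, where lambda = c/f
lambda = 343 / 1000 = 0.343 m
N = 2 * 3.545 / 0.343 = 20.671


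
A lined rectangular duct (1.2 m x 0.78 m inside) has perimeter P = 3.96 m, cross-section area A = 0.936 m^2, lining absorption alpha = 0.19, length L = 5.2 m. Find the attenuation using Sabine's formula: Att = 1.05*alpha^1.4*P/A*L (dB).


alpha^1.4 = 0.19^1.4 = 0.0977811
Attenuation rate = 1.05 * alpha^1.4 * P / A
= 1.05 * 0.0977811 * 3.96 / 0.936 = 0.434374 dB/m
Total Att = 0.434374 * 5.2 = 2.2587 dB


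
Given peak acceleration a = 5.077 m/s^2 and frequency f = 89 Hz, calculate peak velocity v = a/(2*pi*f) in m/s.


omega = 2*pi*f = 2*pi*89 = 559.203 rad/s
v = a / omega = 5.077 / 559.203 = 0.009079 m/s


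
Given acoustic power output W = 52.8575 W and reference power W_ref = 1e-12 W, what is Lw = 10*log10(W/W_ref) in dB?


W / W_ref = 52.8575 / 1e-12 = 5.28575e+13
Lw = 10 * log10(5.28575e+13) = 137.23 dB


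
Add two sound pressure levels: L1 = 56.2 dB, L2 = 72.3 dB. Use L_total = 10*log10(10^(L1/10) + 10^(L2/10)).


10^(56.2/10) = 416869
10^(72.3/10) = 1.69824e+07
Sum = 416869 + 1.69824e+07 = 1.73993e+07
L_total = 10*log10(1.73993e+07) = 72.405 dB


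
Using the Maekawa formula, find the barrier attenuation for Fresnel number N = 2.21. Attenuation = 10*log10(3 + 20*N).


3 + 20*N = 3 + 20*2.21 = 47.2
Att = 10*log10(47.2) = 16.739 dB


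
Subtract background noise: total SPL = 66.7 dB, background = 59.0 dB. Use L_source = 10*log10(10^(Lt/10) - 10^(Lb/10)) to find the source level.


10^(66.7/10) = 4.67735e+06
10^(59.0/10) = 794328
Difference = 4.67735e+06 - 794328 = 3.88302e+06
L_source = 10*log10(3.88302e+06) = 65.892 dB


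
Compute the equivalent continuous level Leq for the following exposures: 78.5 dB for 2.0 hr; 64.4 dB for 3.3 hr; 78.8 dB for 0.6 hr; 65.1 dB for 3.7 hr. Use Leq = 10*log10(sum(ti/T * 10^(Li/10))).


T_total = 2.0 + 3.3 + 0.6 + 3.7 = 9.6 hr
(2.0/9.6) * 10^(78.5/10) = 1.47489e+07
(3.3/9.6) * 10^(64.4/10) = 946766
(0.6/9.6) * 10^(78.8/10) = 4.74111e+06
(3.7/9.6) * 10^(65.1/10) = 1.24718e+06
Sum = 1.47489e+07 + 946766 + 4.74111e+06 + 1.24718e+06 = 2.1684e+07
Leq = 10*log10(2.1684e+07) = 73.361 dB


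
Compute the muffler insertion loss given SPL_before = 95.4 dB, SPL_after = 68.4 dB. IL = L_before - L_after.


Insertion loss = SPL without muffler - SPL with muffler
IL = 95.4 - 68.4 = 27 dB


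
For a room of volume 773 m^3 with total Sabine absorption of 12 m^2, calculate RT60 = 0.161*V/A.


RT60 = 0.161 * 773 / 12 = 10.371 s


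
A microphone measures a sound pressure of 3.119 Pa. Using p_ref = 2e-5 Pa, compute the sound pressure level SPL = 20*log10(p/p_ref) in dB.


p / p_ref = 3.119 / 2e-5 = 155950
SPL = 20 * log10(155950) = 103.86 dB


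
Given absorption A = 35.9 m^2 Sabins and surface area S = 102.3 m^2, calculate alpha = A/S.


Absorption coefficient = absorbed power / incident power
alpha = A / S = 35.9 / 102.3 = 0.35093


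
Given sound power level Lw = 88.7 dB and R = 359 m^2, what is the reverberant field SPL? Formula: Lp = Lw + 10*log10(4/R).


4/R = 4/359 = 0.0111421
Lp = 88.7 + 10*log10(0.0111421) = 69.17 dB


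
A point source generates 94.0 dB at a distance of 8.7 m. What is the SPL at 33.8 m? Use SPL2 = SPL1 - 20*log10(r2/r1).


r2/r1 = 33.8/8.7 = 3.88506
Correction = 20*log10(3.88506) = 11.788 dB
SPL2 = 94.0 - 11.788 = 82.212 dB


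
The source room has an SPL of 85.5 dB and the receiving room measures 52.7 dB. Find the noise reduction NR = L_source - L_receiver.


NR = L_source - L_receiver (difference between source and receiving room levels)
NR = 85.5 - 52.7 = 32.8 dB


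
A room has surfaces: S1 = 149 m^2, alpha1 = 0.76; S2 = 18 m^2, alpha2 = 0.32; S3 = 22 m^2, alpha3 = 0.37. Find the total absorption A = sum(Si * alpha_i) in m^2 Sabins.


149 * 0.76 = 113.24
18 * 0.32 = 5.76
22 * 0.37 = 8.14
A_total = 113.24 + 5.76 + 8.14 = 127.14 m^2


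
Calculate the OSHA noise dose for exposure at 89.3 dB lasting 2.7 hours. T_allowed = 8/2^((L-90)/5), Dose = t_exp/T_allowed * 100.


T_allowed = 8 / 2^((89.3 - 90)/5) = 8.81524 hr
Dose = 2.7 / 8.81524 * 100 = 30.629 %


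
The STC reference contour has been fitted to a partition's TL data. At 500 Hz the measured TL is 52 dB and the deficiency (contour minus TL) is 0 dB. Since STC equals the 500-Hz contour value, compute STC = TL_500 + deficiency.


By ASTM E413, STC = value of the fitted reference contour at 500 Hz.
Contour value at 500 Hz = TL_500 + deficiency = 52 + 0 = 52
STC = 52


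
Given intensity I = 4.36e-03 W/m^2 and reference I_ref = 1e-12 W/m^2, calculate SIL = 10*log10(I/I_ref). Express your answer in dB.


I / I_ref = 4.36e-03 / 1e-12 = 4.36e+09
SIL = 10 * log10(4.36e+09) = 96.395 dB


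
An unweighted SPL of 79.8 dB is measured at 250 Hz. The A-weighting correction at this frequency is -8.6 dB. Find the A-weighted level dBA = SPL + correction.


A-weighting table: 250 Hz -> -8.6 dB correction
SPL_A = SPL + correction = 79.8 + (-8.6) = 71.2 dBA


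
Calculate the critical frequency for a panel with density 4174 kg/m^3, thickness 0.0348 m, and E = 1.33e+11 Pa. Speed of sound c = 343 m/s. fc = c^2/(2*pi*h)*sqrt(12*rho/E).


12*rho/E = 12*4174/1.33e+11 = 3.76602e-07
sqrt(12*rho/E) = sqrt(3.76602e-07) = 0.000613679
c^2/(2*pi*h) = 343^2/(2*pi*0.0348) = 538058
fc = 538058 * 0.000613679 = 330.19 Hz


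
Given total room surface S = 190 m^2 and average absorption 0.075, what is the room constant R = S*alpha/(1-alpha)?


R = 190 * 0.075 / (1 - 0.075) = 15.405 m^2


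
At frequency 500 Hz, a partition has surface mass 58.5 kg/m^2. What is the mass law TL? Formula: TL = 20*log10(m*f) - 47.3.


m * f = 58.5 * 500 = 29250
20*log10(29250) = 89.3225 dB
TL = 89.3225 - 47.3 = 42.023 dB


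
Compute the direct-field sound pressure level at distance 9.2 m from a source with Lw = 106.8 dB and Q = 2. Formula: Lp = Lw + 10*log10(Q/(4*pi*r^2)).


4*pi*r^2 = 4*pi*9.2^2 = 1063.62 m^2
Q / (4*pi*r^2) = 2 / 1063.62 = 0.00188037
Lp = 106.8 + 10*log10(0.00188037) = 79.542 dB


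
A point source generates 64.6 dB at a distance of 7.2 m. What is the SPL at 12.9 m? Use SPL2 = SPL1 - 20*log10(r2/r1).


r2/r1 = 12.9/7.2 = 1.79167
Correction = 20*log10(1.79167) = 5.06516 dB
SPL2 = 64.6 - 5.06516 = 59.535 dB


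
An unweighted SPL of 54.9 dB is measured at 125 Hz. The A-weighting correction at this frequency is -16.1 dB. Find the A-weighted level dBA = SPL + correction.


A-weighting table: 125 Hz -> -16.1 dB correction
SPL_A = SPL + correction = 54.9 + (-16.1) = 38.8 dBA


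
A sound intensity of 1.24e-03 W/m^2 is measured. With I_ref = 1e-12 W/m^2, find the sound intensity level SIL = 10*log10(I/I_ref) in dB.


I / I_ref = 1.24e-03 / 1e-12 = 1.24e+09
SIL = 10 * log10(1.24e+09) = 90.934 dB


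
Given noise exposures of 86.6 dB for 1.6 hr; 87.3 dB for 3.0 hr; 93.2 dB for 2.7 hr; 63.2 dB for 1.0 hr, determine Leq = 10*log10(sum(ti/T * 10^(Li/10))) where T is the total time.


T_total = 1.6 + 3.0 + 2.7 + 1.0 = 8.3 hr
(1.6/8.3) * 10^(86.6/10) = 8.81134e+07
(3.0/8.3) * 10^(87.3/10) = 1.94108e+08
(2.7/8.3) * 10^(93.2/10) = 6.79651e+08
(1.0/8.3) * 10^(63.2/10) = 251722
Sum = 8.81134e+07 + 1.94108e+08 + 6.79651e+08 + 251722 = 9.62124e+08
Leq = 10*log10(9.62124e+08) = 89.832 dB


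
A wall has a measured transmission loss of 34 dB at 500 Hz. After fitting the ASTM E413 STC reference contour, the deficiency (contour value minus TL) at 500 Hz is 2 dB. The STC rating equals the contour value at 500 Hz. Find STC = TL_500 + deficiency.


By ASTM E413, STC = value of the fitted reference contour at 500 Hz.
Contour value at 500 Hz = TL_500 + deficiency = 34 + 2 = 36
STC = 36


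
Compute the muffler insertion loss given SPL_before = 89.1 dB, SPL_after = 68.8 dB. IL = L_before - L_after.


Insertion loss = SPL without muffler - SPL with muffler
IL = 89.1 - 68.8 = 20.3 dB


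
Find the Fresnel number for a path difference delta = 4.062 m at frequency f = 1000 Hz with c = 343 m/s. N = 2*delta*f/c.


N = 2*delta*f/c = 2*delta/lambda, where lambda = c/f
lambda = 343 / 1000 = 0.343 m
N = 2 * 4.062 / 0.343 = 23.685


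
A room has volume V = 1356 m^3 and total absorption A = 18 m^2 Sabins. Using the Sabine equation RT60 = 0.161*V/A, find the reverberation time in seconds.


RT60 = 0.161 * 1356 / 18 = 12.129 s


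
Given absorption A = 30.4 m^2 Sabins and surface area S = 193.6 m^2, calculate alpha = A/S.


Absorption coefficient = absorbed power / incident power
alpha = A / S = 30.4 / 193.6 = 0.15702


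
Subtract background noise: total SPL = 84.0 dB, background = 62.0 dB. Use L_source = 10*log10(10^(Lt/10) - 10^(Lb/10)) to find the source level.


10^(84.0/10) = 2.51189e+08
10^(62.0/10) = 1.58489e+06
Difference = 2.51189e+08 - 1.58489e+06 = 2.49604e+08
L_source = 10*log10(2.49604e+08) = 83.973 dB


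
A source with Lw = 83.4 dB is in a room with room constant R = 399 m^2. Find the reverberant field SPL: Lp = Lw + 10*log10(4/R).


4/R = 4/399 = 0.0100251
Lp = 83.4 + 10*log10(0.0100251) = 63.411 dB


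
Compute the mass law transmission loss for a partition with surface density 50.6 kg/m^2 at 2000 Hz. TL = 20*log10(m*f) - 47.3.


m * f = 50.6 * 2000 = 101200
20*log10(101200) = 100.104 dB
TL = 100.104 - 47.3 = 52.804 dB


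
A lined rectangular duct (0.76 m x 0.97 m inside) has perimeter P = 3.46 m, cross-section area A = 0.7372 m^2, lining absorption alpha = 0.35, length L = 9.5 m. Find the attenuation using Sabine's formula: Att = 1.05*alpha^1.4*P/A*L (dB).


alpha^1.4 = 0.35^1.4 = 0.229983
Attenuation rate = 1.05 * alpha^1.4 * P / A
= 1.05 * 0.229983 * 3.46 / 0.7372 = 1.13338 dB/m
Total Att = 1.13338 * 9.5 = 10.767 dB


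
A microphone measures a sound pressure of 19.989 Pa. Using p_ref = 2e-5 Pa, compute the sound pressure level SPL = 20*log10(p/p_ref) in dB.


p / p_ref = 19.989 / 2e-5 = 999450
SPL = 20 * log10(999450) = 120 dB


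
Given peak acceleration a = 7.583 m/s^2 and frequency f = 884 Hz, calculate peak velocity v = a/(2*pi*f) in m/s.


omega = 2*pi*f = 2*pi*884 = 5554.34 rad/s
v = a / omega = 7.583 / 5554.34 = 0.0013652 m/s


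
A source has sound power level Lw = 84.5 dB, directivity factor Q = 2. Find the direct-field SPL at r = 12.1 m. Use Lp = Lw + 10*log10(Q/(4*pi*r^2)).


4*pi*r^2 = 4*pi*12.1^2 = 1839.84 m^2
Q / (4*pi*r^2) = 2 / 1839.84 = 0.00108705
Lp = 84.5 + 10*log10(0.00108705) = 54.862 dB


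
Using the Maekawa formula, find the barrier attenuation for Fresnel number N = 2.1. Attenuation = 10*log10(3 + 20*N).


3 + 20*N = 3 + 20*2.1 = 45
Att = 10*log10(45) = 16.532 dB


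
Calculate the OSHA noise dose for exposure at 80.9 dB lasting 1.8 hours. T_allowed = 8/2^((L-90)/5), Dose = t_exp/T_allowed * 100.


T_allowed = 8 / 2^((80.9 - 90)/5) = 28.2465 hr
Dose = 1.8 / 28.2465 * 100 = 6.3725 %


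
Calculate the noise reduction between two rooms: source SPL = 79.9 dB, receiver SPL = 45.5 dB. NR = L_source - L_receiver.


NR = L_source - L_receiver (difference between source and receiving room levels)
NR = 79.9 - 45.5 = 34.4 dB


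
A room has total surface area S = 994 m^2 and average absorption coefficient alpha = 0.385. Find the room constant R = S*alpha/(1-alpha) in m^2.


R = 994 * 0.385 / (1 - 0.385) = 622.26 m^2


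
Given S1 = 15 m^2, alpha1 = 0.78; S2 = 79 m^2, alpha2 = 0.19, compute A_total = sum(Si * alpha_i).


15 * 0.78 = 11.7
79 * 0.19 = 15.01
A_total = 11.7 + 15.01 = 26.71 m^2


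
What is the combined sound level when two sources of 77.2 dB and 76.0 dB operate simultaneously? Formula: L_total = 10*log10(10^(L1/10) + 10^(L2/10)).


10^(77.2/10) = 5.24807e+07
10^(76.0/10) = 3.98107e+07
Sum = 5.24807e+07 + 3.98107e+07 = 9.22914e+07
L_total = 10*log10(9.22914e+07) = 79.652 dB


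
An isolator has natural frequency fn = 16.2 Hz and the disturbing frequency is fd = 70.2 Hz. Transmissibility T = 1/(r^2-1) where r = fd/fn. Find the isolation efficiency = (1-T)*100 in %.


r = 70.2 / 16.2 = 4.33333
r^2 - 1 = 4.33333^2 - 1 = 17.7777
T = 1/17.7777 = 0.0562502
Efficiency = (1 - 0.0562502)*100 = 94.375 %


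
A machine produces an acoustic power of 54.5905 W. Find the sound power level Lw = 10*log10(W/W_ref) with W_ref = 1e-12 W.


W / W_ref = 54.5905 / 1e-12 = 5.45905e+13
Lw = 10 * log10(5.45905e+13) = 137.37 dB


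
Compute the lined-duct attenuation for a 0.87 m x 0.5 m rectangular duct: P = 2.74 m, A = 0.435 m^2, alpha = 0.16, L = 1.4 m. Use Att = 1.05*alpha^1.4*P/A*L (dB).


alpha^1.4 = 0.16^1.4 = 0.076872
Attenuation rate = 1.05 * alpha^1.4 * P / A
= 1.05 * 0.076872 * 2.74 / 0.435 = 0.508416 dB/m
Total Att = 0.508416 * 1.4 = 0.71178 dB


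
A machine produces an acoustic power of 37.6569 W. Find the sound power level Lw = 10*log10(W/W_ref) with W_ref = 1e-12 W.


W / W_ref = 37.6569 / 1e-12 = 3.76569e+13
Lw = 10 * log10(3.76569e+13) = 135.76 dB


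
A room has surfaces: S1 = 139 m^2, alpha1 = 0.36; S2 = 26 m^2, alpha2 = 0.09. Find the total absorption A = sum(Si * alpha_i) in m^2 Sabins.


139 * 0.36 = 50.04
26 * 0.09 = 2.34
A_total = 50.04 + 2.34 = 52.38 m^2


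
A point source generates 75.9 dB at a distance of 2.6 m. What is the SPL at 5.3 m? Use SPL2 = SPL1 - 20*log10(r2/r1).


r2/r1 = 5.3/2.6 = 2.03846
Correction = 20*log10(2.03846) = 6.18604 dB
SPL2 = 75.9 - 6.18604 = 69.714 dB


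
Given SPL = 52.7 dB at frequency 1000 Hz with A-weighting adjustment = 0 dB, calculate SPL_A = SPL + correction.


A-weighting table: 1000 Hz -> 0 dB correction
SPL_A = SPL + correction = 52.7 + (0) = 52.7 dBA


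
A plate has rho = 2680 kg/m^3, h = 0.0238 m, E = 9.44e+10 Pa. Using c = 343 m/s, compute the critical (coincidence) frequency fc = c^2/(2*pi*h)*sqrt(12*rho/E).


12*rho/E = 12*2680/9.44e+10 = 3.40678e-07
sqrt(12*rho/E) = sqrt(3.40678e-07) = 0.000583676
c^2/(2*pi*h) = 343^2/(2*pi*0.0238) = 786740
fc = 786740 * 0.000583676 = 459.2 Hz


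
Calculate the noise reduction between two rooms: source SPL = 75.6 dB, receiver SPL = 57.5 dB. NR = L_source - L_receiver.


NR = L_source - L_receiver (difference between source and receiving room levels)
NR = 75.6 - 57.5 = 18.1 dB


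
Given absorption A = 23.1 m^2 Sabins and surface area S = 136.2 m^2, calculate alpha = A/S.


Absorption coefficient = absorbed power / incident power
alpha = A / S = 23.1 / 136.2 = 0.1696


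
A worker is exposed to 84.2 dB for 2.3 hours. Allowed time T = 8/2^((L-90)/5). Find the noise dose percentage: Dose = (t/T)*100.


T_allowed = 8 / 2^((84.2 - 90)/5) = 17.8766 hr
Dose = 2.3 / 17.8766 * 100 = 12.866 %


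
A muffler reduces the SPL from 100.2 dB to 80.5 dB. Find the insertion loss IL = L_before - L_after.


Insertion loss = SPL without muffler - SPL with muffler
IL = 100.2 - 80.5 = 19.7 dB


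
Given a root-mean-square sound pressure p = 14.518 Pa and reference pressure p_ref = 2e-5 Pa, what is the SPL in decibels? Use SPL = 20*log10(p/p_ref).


p / p_ref = 14.518 / 2e-5 = 725900
SPL = 20 * log10(725900) = 117.22 dB


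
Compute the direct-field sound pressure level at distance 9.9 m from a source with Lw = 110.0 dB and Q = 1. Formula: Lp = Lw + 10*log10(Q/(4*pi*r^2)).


4*pi*r^2 = 4*pi*9.9^2 = 1231.63 m^2
Q / (4*pi*r^2) = 1 / 1231.63 = 0.000811932
Lp = 110.0 + 10*log10(0.000811932) = 79.095 dB


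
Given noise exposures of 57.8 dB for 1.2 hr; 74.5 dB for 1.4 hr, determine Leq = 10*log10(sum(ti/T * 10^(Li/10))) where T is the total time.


T_total = 1.2 + 1.4 = 2.6 hr
(1.2/2.6) * 10^(57.8/10) = 278104
(1.4/2.6) * 10^(74.5/10) = 1.51759e+07
Sum = 278104 + 1.51759e+07 = 1.5454e+07
Leq = 10*log10(1.5454e+07) = 71.89 dB


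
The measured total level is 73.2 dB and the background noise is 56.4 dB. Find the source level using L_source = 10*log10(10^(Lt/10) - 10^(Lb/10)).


10^(73.2/10) = 2.0893e+07
10^(56.4/10) = 436516
Difference = 2.0893e+07 - 436516 = 2.04565e+07
L_source = 10*log10(2.04565e+07) = 73.108 dB


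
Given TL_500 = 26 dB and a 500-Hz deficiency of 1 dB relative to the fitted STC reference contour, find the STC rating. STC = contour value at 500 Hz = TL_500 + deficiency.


By ASTM E413, STC = value of the fitted reference contour at 500 Hz.
Contour value at 500 Hz = TL_500 + deficiency = 26 + 1 = 27
STC = 27


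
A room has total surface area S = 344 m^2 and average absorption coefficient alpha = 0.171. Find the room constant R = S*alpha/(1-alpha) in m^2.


R = 344 * 0.171 / (1 - 0.171) = 70.958 m^2


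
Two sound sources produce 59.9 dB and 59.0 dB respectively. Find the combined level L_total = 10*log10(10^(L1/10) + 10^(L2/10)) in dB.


10^(59.9/10) = 977237
10^(59.0/10) = 794328
Sum = 977237 + 794328 = 1.77156e+06
L_total = 10*log10(1.77156e+06) = 62.484 dB


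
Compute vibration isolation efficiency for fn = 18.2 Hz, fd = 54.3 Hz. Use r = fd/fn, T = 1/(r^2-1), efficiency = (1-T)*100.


r = 54.3 / 18.2 = 2.98352
r^2 - 1 = 2.98352^2 - 1 = 7.90139
T = 1/7.90139 = 0.12656
Efficiency = (1 - 0.12656)*100 = 87.344 %


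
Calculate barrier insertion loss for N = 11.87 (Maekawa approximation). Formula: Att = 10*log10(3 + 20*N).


3 + 20*N = 3 + 20*11.87 = 240.4
Att = 10*log10(240.4) = 23.809 dB


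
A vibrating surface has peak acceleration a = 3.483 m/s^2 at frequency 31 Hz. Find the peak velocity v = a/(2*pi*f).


omega = 2*pi*f = 2*pi*31 = 194.779 rad/s
v = a / omega = 3.483 / 194.779 = 0.017882 m/s


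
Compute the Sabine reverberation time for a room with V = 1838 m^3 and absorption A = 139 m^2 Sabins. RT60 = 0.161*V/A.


RT60 = 0.161 * 1838 / 139 = 2.1289 s


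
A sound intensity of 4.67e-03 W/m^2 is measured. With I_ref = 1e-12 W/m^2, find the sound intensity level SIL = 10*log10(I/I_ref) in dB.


I / I_ref = 4.67e-03 / 1e-12 = 4.67e+09
SIL = 10 * log10(4.67e+09) = 96.693 dB


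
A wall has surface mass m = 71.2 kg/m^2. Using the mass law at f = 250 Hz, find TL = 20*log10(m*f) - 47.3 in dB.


m * f = 71.2 * 250 = 17800
20*log10(17800) = 85.0084 dB
TL = 85.0084 - 47.3 = 37.708 dB


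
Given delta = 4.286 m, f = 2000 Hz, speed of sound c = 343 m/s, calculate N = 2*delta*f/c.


N = 2*delta*f/c = 2*delta/lambda, where lambda = c/f
lambda = 343 / 2000 = 0.1715 m
N = 2 * 4.286 / 0.1715 = 49.983


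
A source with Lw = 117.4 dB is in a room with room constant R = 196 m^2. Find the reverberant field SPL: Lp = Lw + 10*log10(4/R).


4/R = 4/196 = 0.0204082
Lp = 117.4 + 10*log10(0.0204082) = 100.5 dB


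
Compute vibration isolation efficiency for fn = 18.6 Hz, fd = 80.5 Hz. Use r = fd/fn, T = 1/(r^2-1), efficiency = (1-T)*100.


r = 80.5 / 18.6 = 4.32796
r^2 - 1 = 4.32796^2 - 1 = 17.7312
T = 1/17.7312 = 0.0563978
Efficiency = (1 - 0.0563978)*100 = 94.36 %


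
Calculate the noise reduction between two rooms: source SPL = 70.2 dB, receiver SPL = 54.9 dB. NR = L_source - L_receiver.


NR = L_source - L_receiver (difference between source and receiving room levels)
NR = 70.2 - 54.9 = 15.3 dB


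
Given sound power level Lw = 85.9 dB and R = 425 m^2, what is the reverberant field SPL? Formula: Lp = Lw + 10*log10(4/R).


4/R = 4/425 = 0.00941176
Lp = 85.9 + 10*log10(0.00941176) = 65.637 dB


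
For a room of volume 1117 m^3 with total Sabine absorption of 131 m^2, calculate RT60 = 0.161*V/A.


RT60 = 0.161 * 1117 / 131 = 1.3728 s


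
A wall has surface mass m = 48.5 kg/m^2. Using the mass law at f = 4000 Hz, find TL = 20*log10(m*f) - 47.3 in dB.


m * f = 48.5 * 4000 = 194000
20*log10(194000) = 105.756 dB
TL = 105.756 - 47.3 = 58.456 dB


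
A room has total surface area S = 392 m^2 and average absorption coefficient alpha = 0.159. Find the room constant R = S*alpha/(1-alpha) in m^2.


R = 392 * 0.159 / (1 - 0.159) = 74.112 m^2


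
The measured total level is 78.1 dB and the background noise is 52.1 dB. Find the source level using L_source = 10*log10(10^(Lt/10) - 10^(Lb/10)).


10^(78.1/10) = 6.45654e+07
10^(52.1/10) = 162181
Difference = 6.45654e+07 - 162181 = 6.44032e+07
L_source = 10*log10(6.44032e+07) = 78.089 dB


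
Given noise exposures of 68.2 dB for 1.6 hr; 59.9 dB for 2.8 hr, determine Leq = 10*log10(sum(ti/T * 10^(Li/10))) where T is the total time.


T_total = 1.6 + 2.8 = 4.4 hr
(1.6/4.4) * 10^(68.2/10) = 2.40252e+06
(2.8/4.4) * 10^(59.9/10) = 621878
Sum = 2.40252e+06 + 621878 = 3.0244e+06
Leq = 10*log10(3.0244e+06) = 64.806 dB


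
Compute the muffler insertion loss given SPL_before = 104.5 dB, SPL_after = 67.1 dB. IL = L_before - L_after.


Insertion loss = SPL without muffler - SPL with muffler
IL = 104.5 - 67.1 = 37.4 dB


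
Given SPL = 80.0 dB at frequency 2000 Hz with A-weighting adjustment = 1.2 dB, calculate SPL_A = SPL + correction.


A-weighting table: 2000 Hz -> 1.2 dB correction
SPL_A = SPL + correction = 80.0 + (1.2) = 81.2 dBA


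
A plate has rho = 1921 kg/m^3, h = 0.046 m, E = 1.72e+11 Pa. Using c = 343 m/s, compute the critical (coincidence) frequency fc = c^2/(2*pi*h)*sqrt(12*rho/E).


12*rho/E = 12*1921/1.72e+11 = 1.34023e-07
sqrt(12*rho/E) = sqrt(1.34023e-07) = 0.000366092
c^2/(2*pi*h) = 343^2/(2*pi*0.046) = 407053
fc = 407053 * 0.000366092 = 149.02 Hz
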